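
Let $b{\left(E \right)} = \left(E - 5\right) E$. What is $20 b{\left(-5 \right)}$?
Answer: $1000$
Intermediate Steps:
$b{\left(E \right)} = E \left(-5 + E\right)$ ($b{\left(E \right)} = \left(-5 + E\right) E = E \left(-5 + E\right)$)
$20 b{\left(-5 \right)} = 20 \left(- 5 \left(-5 - 5\right)\right) = 20 \left(\left(-5\right) \left(-10\right)\right) = 20 \cdot 50 = 1000$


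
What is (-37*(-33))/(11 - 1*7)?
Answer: 1221/4 ≈ 305.25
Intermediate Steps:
(-37*(-33))/(11 - 1*7) = 1221/(11 - 7) = 1221/4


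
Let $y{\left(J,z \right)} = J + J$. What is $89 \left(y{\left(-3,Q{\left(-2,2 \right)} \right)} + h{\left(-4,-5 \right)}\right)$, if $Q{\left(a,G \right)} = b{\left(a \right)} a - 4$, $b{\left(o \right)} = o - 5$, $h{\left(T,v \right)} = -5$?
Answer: $-979$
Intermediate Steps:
$b{\left(o \right)} = -5 + o$ ($b{\left(o \right)} = o - 5 = -5 + o$)
$Q{\left(a,G \right)} = -4 + a \left(-5 + a\right)$ ($Q{\left(a,G \right)} = \left(-5 + a\right) a - 4 = a \left(-5 + a\right) - 4 = -4 + a \left(-5 + a\right)$)
$y{\left(J,z \right)} = 2 J$
$89 \left(y{\left(-3,Q{\left(-2,2 \right)} \right)} + h{\left(-4,-5 \right)}\right) = 89 \left(2 \left(-3\right) - 5\right) = 89 \left(-6 - 5\right) = 89 \left(-11\right) = -979$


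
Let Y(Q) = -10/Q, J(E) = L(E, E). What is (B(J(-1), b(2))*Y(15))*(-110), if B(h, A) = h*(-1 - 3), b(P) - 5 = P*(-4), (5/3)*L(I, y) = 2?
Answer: -352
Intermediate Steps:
L(I, y) = 6/5 (L(I, y) = (3/5)*2 = 6/5)
J(E) = 6/5
b(P) = 5 - 4*P (b(P) = 5 + P*(-4) = 5 - 4*P)
B(h, A) = -4*h (B(h, A) = h*(-4) = -4*h)
(B(J(-1), b(2))*Y(15))*(-110) = ((-4*6/5)*(-10/15))*(-110) = -(-48)/15*(-110) = -24/5*(-2/3)*(-110) = (16/5)*(-110) = -352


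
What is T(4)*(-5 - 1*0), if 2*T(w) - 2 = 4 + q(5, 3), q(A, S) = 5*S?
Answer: -105/2 ≈ -52.500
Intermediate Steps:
T(w) = 21/2 (T(w) = 1 + (4 + 5*3)/2 = 1 + (4 + 15)/2 = 1 + (½)*19 = 1 + 19/2 = 21/2)
T(4)*(-5 - 1*0) = 21*(-5 - 1*0)/2 = 21*(-5 + 0)/2 = (21/2)*(-5) = -105/2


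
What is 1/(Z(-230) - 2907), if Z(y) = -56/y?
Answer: -115/334277 ≈ -0.00034403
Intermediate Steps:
1/(Z(-230) - 2907) = 1/(-56/(-230) - 2907) = 1/(-56*(-1/230) - 2907) = 1/(28/115 - 2907) = 1/(-334277/115) = -115/334277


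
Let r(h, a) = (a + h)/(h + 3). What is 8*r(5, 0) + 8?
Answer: 13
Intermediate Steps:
r(h, a) = (a + h)/(3 + h)
8*r(5, 0) + 8 = 8*((0 + 5)/(3 + 5)) + 8 = 8*(5/8) + 8 = 5 + 8 = 13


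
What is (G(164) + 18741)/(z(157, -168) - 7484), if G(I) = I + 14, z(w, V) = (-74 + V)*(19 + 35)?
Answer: -18919/20552 ≈ -0.92054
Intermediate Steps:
z(w, V) = -3996 + 54*V (z(w, V) = (-74 + V)*54 = -3996 + 54*V)
G(I) = 14 + I
(G(164) + 18741)/(z(157, -168) - 7484) = ((14 + 164) + 18741)/((-3996 + 54*(-168)) - 7484) = (178 + 18741)/((-3996 - 9072) - 7484) = 18919/(-13068 - 7484) = 18919/(-20552) = 18919*(-1/20552) = -18919/20552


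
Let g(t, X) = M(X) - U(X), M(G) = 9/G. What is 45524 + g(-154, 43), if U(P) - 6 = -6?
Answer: 1957541/43 ≈ 45524.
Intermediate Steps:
U(P) = 0 (U(P) = 6 - 6 = 0)
g(t, X) = 9/X (g(t, X) = 9/X - 1*0 = 9/X + 0 = 9/X)
45524 + g(-154, 43) = 45524 + 9/43 = 1957541/43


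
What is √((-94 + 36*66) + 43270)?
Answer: 4*√2847 ≈ 213.43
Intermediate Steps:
√((-94 + 36*66) + 43270) = √((-94 + 2376) + 43270) = √(2282 + 43270) = √45552 = 4*√2847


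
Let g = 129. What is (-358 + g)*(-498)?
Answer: 114042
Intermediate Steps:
(-358 + g)*(-498) = (-358 + 129)*(-498) = -229*(-498) = 114042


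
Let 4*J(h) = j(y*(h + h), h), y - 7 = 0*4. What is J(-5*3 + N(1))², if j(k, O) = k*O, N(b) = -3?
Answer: 1285956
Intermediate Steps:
y = 7 (y = 7 + 0*4 = 7 + 0 = 7)
j(k, O) = O*k
J(h) = 7*h²/2 (J(h) = (h*(7*(h + h)))/4 = (h*(7*(2*h)))/4 = (h*(14*h))/4 = (14*h²)/4 = 7*h²/2)
J(-5*3 + N(1))² = (7*(-5*3 - 3)²/2)² = (7*(-15 - 3)²/2)² = ((7/2)*(-18)²)² = ((7/2)*324)² = 1134² = 1285956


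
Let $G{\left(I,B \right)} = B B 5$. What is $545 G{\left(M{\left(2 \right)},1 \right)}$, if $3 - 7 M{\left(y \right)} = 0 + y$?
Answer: $2725$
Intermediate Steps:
$M{\left(y \right)} = \frac{3}{7} - \frac{y}{7}$ ($M{\left(y \right)} = \frac{3}{7} - \frac{0 + y}{7} = \frac{3}{7} - \frac{y}{7}$)
$G{\left(I,B \right)} = 5 B^{2}$ ($G{\left(I,B \right)} = B^{2} \cdot 5 = 5 B^{2}$)
$545 G{\left(M{\left(2 \right)},1 \right)} = 545 \cdot 5 \cdot 1^{2} = 545 \cdot 5 \cdot 1 = 545 \cdot 5 = 2725$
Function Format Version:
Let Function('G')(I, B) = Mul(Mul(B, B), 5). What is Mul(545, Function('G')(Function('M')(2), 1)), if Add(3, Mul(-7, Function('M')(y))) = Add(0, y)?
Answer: 2725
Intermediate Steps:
Function('M')(y) = Add(Rational(3, 7), Mul(Rational(-1, 7), y)) (Function('M')(y) = Add(Rational(3, 7), Mul(Rational(-1, 7), Add(0, y))) = Add(Rational(3, 7), Mul(Rational(-1, 7), y)))
Function('G')(I, B) = Mul(5, Pow(B, 2)) (Function('G')(I, B) = Mul(Pow(B, 2), 5) = Mul(5, Pow(B, 2)))
Mul(545, Function('G')(Function('M')(2), 1)) = Mul(545, Mul(5, Pow(1, 2))) = Mul(545, Mul(5, 1)) = Mul(545, 5) = 2725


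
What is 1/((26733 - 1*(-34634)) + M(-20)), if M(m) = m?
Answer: 1/61347 ≈ 1.6301e-5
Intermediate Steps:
1/((26733 - 1*(-34634)) + M(-20)) = 1/((26733 - 1*(-34634)) - 20) = 1/((26733 + 34634) - 20) = 1/(61367 - 20) = 1/61347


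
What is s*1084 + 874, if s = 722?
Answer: 783522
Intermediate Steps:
s*1084 + 874 = 722*1084 + 874 = 782648 + 874 = 783522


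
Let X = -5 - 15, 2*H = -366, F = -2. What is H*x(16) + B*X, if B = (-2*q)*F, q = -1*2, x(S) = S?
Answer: -2768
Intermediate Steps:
q = -2
H = -183 (H = (½)*(-366) = -183)
X = -20
B = -8 (B = -2*(-2)*(-2) = 4*(-2) = -8)
H*x(16) + B*X = -183*16 - 8*(-20) = -2928 + 160 = -2768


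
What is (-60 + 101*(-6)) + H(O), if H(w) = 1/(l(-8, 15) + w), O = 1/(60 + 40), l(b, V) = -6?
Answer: -399034/599 ≈ -666.17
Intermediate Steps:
O = 1/100 ≈ 0.010000
H(w) = 1/(-6 + w)
(-60 + 101*(-6)) + H(O) = (-60 + 101*(-6)) + 1/(-6 + 1/100) = (-60 - 606) + 1/(-599/100) = -666 - 100/599 = -399034/599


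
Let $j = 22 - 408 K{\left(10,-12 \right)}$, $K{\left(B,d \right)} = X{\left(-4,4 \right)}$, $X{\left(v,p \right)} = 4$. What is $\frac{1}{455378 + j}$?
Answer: $\frac{1}{453768} \approx 2.2038 \cdot 10^{-6}$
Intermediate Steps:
$K{\left(B,d \right)} = 4$
$j = -1610$ ($j = 22 - 1632 = -1610$)
$\frac{1}{455378 + j} = \frac{1}{455378 - 1610} = \frac{1}{453768}$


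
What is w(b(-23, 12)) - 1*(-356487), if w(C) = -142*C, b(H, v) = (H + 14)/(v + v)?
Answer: 1426161/4 ≈ 3.5654e+5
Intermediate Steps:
b(H, v) = (14 + H)/(2*v) (b(H, v) = (14 + H)/((2*v)) = (14 + H)*(1/(2*v)) = (14 + H)/(2*v))
w(b(-23, 12)) - 1*(-356487) = -71*(14 - 23)/12 - 1*(-356487) = -71*(-9)/12 + 356487 = -142*(-3/8) + 356487 = 213/4 + 356487 = 1426161/4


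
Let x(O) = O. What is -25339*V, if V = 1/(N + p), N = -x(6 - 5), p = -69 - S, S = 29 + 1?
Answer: 25339/100 ≈ 253.39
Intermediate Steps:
S = 30
p = -99 (p = -69 - 1*30 = -69 - 30 = -99)
N = -1 (N = -(6 - 5) = -1*1 = -1)
V = -1/100 (V = 1/(-1 - 99) = 1/(-100) = -1/100 ≈ -0.010000)
-25339*V = -25339*(-1/100) = 25339/100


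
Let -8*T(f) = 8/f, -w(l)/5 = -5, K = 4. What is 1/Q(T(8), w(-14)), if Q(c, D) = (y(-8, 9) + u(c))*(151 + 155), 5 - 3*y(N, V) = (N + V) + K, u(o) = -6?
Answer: -1/1836 ≈ -0.00054466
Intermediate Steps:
w(l) = 25 (w(l) = -5*(-5) = 25)
T(f) = -1/f
y(N, V) = 1/3 - N/3 - V/3 (y(N, V) = 5/3 - ((N + V) + 4)/3 = 5/3 - (4 + N + V)/3 = 5/3 + (-4/3 - N/3 - V/3) = 1/3 - N/3 - V/3)
Q(c, D) = -1836 (Q(c, D) = ((1/3 - 1/3*(-8) - 1/3*9) - 6)*(151 + 155) = ((1/3 + 8/3 - 3) - 6)*306 = (0 - 6)*306 = -6*306 = -1836)
1/Q(T(8), w(-14)) = 1/(-1836) = -1/1836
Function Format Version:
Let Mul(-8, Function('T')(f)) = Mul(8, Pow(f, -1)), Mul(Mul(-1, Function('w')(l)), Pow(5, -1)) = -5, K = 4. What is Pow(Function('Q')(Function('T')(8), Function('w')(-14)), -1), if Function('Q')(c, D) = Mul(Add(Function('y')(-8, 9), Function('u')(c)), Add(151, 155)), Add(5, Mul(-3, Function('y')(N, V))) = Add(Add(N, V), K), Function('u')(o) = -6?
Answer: Rational(-1, 1836) ≈ -0.00054466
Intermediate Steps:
Function('w')(l) = 25 (Function('w')(l) = Mul(-5, -5) = 25)
Function('T')(f) = Mul(-1, Pow(f, -1)) (Function('T')(f) = Mul(Rational(-1, 8), Mul(8, Pow(f, -1))) = Mul(-1, Pow(f, -1)))
Function('y')(N, V) = Add(Rational(1, 3), Mul(Rational(-1, 3), N), Mul(Rational(-1, 3), V)) (Function('y')(N, V) = Add(Rational(5, 3), Mul(Rational(-1, 3), Add(Add(N, V), 4))) = Add(Rational(5, 3), Mul(Rational(-1, 3), Add(4, N, V))) = Add(Rational(5, 3), Add(Rational(-4, 3), Mul(Rational(-1, 3), N), Mul(Rational(-1, 3), V))) = Add(Rational(1, 3), Mul(Rational(-1, 3), N), Mul(Rational(-1, 3), V)))
Function('Q')(c, D) = -1836 (Function('Q')(c, D) = Mul(Add(Add(Rational(1, 3), Mul(Rational(-1, 3), -8), Mul(Rational(-1, 3), 9)), -6), Add(151, 155)) = Mul(Add(Add(Rational(1, 3), Rational(8, 3), -3), -6), 306) = Mul(Add(0, -6), 306) = Mul(-6, 306) = -1836)
Pow(Function('Q')(Function('T')(8), Function('w')(-14)), -1) = Pow(-1836, -1) = Rational(-1, 1836)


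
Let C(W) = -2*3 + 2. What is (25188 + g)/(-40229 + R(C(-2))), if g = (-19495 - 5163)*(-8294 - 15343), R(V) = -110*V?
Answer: -64762926/4421 ≈ -14649.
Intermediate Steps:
C(W) = -4 (C(W) = -6 + 2 = -4)
g = 582841146 (g = -24658*(-23637) = 582841146)
(25188 + g)/(-40229 + R(C(-2))) = (25188 + 582841146)/(-40229 - 110*(-4)) = 582866334/(-40229 + 440) = 582866334/(-39789) = 582866334*(-1/39789) = -64762926/4421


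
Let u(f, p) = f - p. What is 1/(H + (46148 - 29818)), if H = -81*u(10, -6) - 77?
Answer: 1/14957 ≈ 6.6858e-5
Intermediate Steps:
H = -1373 (H = -81*(10 - 1*(-6)) - 77 = -81*(10 + 6) - 77 = -81*16 - 77 = -1296 - 77 = -1373)
1/(H + (46148 - 29818)) = 1/(-1373 + (46148 - 29818)) = 1/(-1373 + 16330) = 1/14957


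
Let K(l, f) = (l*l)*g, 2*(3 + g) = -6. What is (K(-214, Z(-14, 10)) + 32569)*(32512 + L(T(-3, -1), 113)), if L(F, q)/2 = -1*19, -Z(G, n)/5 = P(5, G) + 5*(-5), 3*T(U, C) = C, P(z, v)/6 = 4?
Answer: -7865430118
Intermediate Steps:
g = -6 (g = -3 + (½)*(-6) = -3 - 3 = -6)
P(z, v) = 24 (P(z, v) = 6*4 = 24)
T(U, C) = C/3
Z(G, n) = 5 (Z(G, n) = -5*(24 + 5*(-5)) = -5*(24 - 25) = -5*(-1) = 5)
L(F, q) = -38 (L(F, q) = 2*(-1*19) = 2*(-19) = -38)
K(l, f) = -6*l² (K(l, f) = (l*l)*(-6) = l²*(-6) = -6*l²)
(K(-214, Z(-14, 10)) + 32569)*(32512 + L(T(-3, -1), 113)) = (-6*(-214)² + 32569)*(32512 - 38) = (-6*45796 + 32569)*32474 = (-274776 + 32569)*32474 = -242207*32474 = -7865430118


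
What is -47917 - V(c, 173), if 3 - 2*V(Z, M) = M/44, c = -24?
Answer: -4216655/88 ≈ -47917.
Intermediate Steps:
V(Z, M) = 3/2 - M/88 (V(Z, M) = 3/2 - M/(2*44) = 3/2 - M/88)
-47917 - V(c, 173) = -47917 - (3/2 - 1/88*173) = -47917 - (3/2 - 173/88) = -47917 - 1*(-41/88) = -47917 + 41/88 = -4216655/88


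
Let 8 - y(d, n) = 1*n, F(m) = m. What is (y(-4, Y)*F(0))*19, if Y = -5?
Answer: 0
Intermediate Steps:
y(d, n) = 8 - n
(y(-4, Y)*F(0))*19 = ((8 - 1*(-5))*0)*19 = ((8 + 5)*0)*19 = (13*0)*19 = 0*19 = 0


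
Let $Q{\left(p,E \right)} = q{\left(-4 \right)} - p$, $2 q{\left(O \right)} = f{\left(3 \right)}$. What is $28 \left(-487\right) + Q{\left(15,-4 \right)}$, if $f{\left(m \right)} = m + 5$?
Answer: $-13647$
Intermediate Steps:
$f{\left(m \right)} = 5 + m$
$q{\left(O \right)} = 4$ ($q{\left(O \right)} = \frac{5 + 3}{2} = \frac{1}{2} \cdot 8 = 4$)
$Q{\left(p,E \right)} = 4 - p$
$28 \left(-487\right) + Q{\left(15,-4 \right)} = 28 \left(-487\right) + \left(4 - 15\right) = -13636 + \left(4 - 15\right) = -13636 - 11 = -13647$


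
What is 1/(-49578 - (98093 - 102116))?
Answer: -1/45555 ≈ -2.1951e-5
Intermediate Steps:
1/(-49578 - (98093 - 102116)) = 1/(-49578 - 1*(-4023)) = 1/(-49578 + 4023) = 1/(-45555) = -1/45555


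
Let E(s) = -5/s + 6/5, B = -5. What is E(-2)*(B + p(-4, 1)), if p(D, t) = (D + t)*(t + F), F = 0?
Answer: -148/5 ≈ -29.600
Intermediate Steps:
E(s) = 6/5 - 5/s (E(s) = -5/s + 6*(⅕) = -5/s + 6/5 = 6/5 - 5/s)
p(D, t) = t*(D + t) (p(D, t) = (D + t)*(t + 0) = (D + t)*t = t*(D + t))
E(-2)*(B + p(-4, 1)) = (6/5 - 5/(-2))*(-5 + 1*(-4 + 1)) = (6/5 - 5*(-½))*(-5 + 1*(-3)) = (6/5 + 5/2)*(-5 - 3) = (37/10)*(-8) = -148/5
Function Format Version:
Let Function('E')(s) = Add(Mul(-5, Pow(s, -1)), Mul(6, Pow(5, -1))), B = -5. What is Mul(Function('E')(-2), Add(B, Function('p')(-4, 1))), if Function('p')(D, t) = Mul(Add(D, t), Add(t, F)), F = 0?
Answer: Rational(-148, 5) ≈ -29.600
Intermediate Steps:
Function('E')(s) = Add(Rational(6, 5), Mul(-5, Pow(s, -1))) (Function('E')(s) = Add(Mul(-5, Pow(s, -1)), Mul(6, Rational(1, 5))) = Add(Mul(-5, Pow(s, -1)), Rational(6, 5)) = Add(Rational(6, 5), Mul(-5, Pow(s, -1))))
Function('p')(D, t) = Mul(t, Add(D, t)) (Function('p')(D, t) = Mul(Add(D, t), Add(t, 0)) = Mul(Add(D, t), t) = Mul(t, Add(D, t)))
Mul(Function('E')(-2), Add(B, Function('p')(-4, 1))) = Mul(Add(Rational(6, 5), Mul(-5, Pow(-2, -1))), Add(-5, Mul(1, Add(-4, 1)))) = Mul(Add(Rational(6, 5), Mul(-5, Rational(-1, 2))), Add(-5, Mul(1, -3))) = Mul(Add(Rational(6, 5), Rational(5, 2)), Add(-5, -3)) = Mul(Rational(37, 10), -8) = Rational(-148, 5)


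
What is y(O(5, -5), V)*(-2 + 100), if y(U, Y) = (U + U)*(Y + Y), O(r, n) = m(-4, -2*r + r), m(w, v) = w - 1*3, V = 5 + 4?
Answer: -24696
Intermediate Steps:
V = 9
m(w, v) = -3 + w (m(w, v) = w - 3 = -3 + w)
O(r, n) = -7 (O(r, n) = -3 - 4 = -7)
y(U, Y) = 4*U*Y (y(U, Y) = (2*U)*(2*Y) = 4*U*Y)
y(O(5, -5), V)*(-2 + 100) = (4*(-7)*9)*(-2 + 100) = -252*98 = -24696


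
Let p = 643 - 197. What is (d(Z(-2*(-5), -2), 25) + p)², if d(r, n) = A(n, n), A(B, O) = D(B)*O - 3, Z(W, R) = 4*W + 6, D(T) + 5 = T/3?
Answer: 2493241/9 ≈ 2.7703e+5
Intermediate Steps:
D(T) = -5 + T/3
Z(W, R) = 6 + 4*W
A(B, O) = -3 + O*(-5 + B/3) (A(B, O) = (-5 + B/3)*O - 3 = O*(-5 + B/3) - 3 = -3 + O*(-5 + B/3))
p = 446
d(r, n) = -3 + n*(-15 + n)/3
(d(Z(-2*(-5), -2), 25) + p)² = ((-3 + (⅓)*25*(-15 + 25)) + 446)² = ((-3 + (⅓)*25*10) + 446)² = ((-3 + 250/3) + 446)² = (241/3 + 446)² = (1579/3)² = 2493241/9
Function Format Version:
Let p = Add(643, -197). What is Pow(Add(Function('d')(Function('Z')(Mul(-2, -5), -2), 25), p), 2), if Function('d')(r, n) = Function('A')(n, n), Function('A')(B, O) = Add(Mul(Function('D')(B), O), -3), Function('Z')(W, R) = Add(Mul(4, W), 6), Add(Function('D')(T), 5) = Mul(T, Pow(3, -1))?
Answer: Rational(2493241, 9) ≈ 2.7703e+5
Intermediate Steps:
Function('D')(T) = Add(-5, Mul(Rational(1, 3), T)) (Function('D')(T) = Add(-5, Mul(T, Pow(3, -1))) = Add(-5, Mul(T, Rational(1, 3))) = Add(-5, Mul(Rational(1, 3), T)))
Function('Z')(W, R) = Add(6, Mul(4, W))
Function('A')(B, O) = Add(-3, Mul(O, Add(-5, Mul(Rational(1, 3), B)))) (Function('A')(B, O) = Add(Mul(Add(-5, Mul(Rational(1, 3), B)), O), -3) = Add(Mul(O, Add(-5, Mul(Rational(1, 3), B))), -3) = Add(-3, Mul(O, Add(-5, Mul(Rational(1, 3), B)))))
p = 446
Function('d')(r, n) = Add(-3, Mul(Rational(1, 3), n, Add(-15, n)))
Pow(Add(Function('d')(Function('Z')(Mul(-2, -5), -2), 25), p), 2) = Pow(Add(Add(-3, Mul(Rational(1, 3), 25, Add(-15, 25))), 446), 2) = Pow(Add(Add(-3, Mul(Rational(1, 3), 25, 10)), 446), 2) = Pow(Add(Add(-3, Rational(250, 3)), 446), 2) = Pow(Add(Rational(241, 3), 446), 2) = Pow(Rational(1579, 3), 2) = Rational(2493241, 9)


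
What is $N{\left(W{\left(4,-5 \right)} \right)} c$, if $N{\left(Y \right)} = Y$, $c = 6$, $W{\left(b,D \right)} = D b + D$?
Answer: $-150$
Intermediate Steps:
$W{\left(b,D \right)} = D + D b$
$N{\left(W{\left(4,-5 \right)} \right)} c = - 5 \left(1 + 4\right) 6 = \left(-5\right) 5 \cdot 6 = \left(-25\right) 6 = -150$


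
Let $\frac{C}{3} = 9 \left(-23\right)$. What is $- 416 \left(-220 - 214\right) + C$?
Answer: $179923$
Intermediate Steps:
$C = -621$ ($C = 3 \cdot 9 \left(-23\right) = 3 \left(-207\right) = -621$)
$- 416 \left(-220 - 214\right) + C = - 416 \left(-220 - 214\right) - 621 = \left(-416\right) \left(-434\right) - 621 = 180544 - 621 = 179923$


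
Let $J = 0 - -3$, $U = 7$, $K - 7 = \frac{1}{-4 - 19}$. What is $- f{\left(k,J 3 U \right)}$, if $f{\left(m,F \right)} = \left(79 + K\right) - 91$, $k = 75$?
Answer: $\frac{116}{23} \approx 5.0435$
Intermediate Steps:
$K = \frac{160}{23}$ ($K = 7 + \frac{1}{-4 - 19} = 7 + \frac{1}{-23} = 7 - \frac{1}{23} = \frac{160}{23} \approx 6.9565$)
$J = 3$ ($J = 0 + 3 = 3$)
$f{\left(m,F \right)} = - \frac{116}{23}$ ($f{\left(m,F \right)} = \left(79 + \frac{160}{23}\right) - 91 = \frac{1977}{23} - 91 = - \frac{116}{23}$)
$- f{\left(k,J 3 U \right)} = \left(-1\right) \left(- \frac{116}{23}\right) = \frac{116}{23}$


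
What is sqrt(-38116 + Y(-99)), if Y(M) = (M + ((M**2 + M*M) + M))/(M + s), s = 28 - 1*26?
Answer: 4*I*sqrt(22532227)/97 ≈ 195.74*I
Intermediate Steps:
s = 2 (s = 28 - 26 = 2)
Y(M) = (2*M + 2*M**2)/(2 + M) (Y(M) = (M + ((M**2 + M*M) + M))/(M + 2) = (M + ((M**2 + M**2) + M))/(2 + M) = (M + (2*M**2 + M))/(2 + M) = (M + (M + 2*M**2))/(2 + M) = (2*M + 2*M**2)/(2 + M))
sqrt(-38116 + Y(-99)) = sqrt(-38116 + 2*(-99)*(1 - 99)/(2 - 99)) = sqrt(-38116 + 2*(-99)*(-98)/(-97)) = sqrt(-38116 + 2*(-99)*(-1/97)*(-98)) = sqrt(-38116 - 19404/97) = sqrt(-3716656/97) = 4*I*sqrt(22532227)/97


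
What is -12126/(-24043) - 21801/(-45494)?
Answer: 25019109/25437494 ≈ 0.98355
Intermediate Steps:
-12126/(-24043) - 21801/(-45494) = -12126*(-1/24043) - 21801*(-1/45494) = 12126/24043 + 507/1058 = 25019109/25437494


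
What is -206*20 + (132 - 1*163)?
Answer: -4151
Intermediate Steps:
-206*20 + (132 - 1*163) = -4120 + (132 - 163) = -4120 - 31 = -4151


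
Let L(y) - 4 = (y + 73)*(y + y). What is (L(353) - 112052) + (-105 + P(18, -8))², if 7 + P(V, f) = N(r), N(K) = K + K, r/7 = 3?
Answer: 193608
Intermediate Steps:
r = 21 (r = 7*3 = 21)
N(K) = 2*K
P(V, f) = 35 (P(V, f) = -7 + 2*21 = -7 + 42 = 35)
L(y) = 4 + 2*y*(73 + y) (L(y) = 4 + (y + 73)*(y + y) = 4 + (73 + y)*(2*y) = 4 + 2*y*(73 + y))
(L(353) - 112052) + (-105 + P(18, -8))² = ((4 + 2*353² + 146*353) - 112052) + (-105 + 35)² = ((4 + 2*124609 + 51538) - 112052) + (-70)² = ((4 + 249218 + 51538) - 112052) + 4900 = (300760 - 112052) + 4900 = 188708 + 4900 = 193608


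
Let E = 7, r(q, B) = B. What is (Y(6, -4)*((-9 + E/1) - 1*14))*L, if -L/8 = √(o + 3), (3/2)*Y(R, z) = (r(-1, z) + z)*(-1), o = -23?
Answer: 4096*I*√5/3 ≈ 3053.0*I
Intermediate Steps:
Y(R, z) = -4*z/3 (Y(R, z) = 2*((z + z)*(-1))/3 = 2*((2*z)*(-1))/3 = 2*(-2*z)/3 = -4*z/3)
L = -16*I*√5 (L = -8*√(-23 + 3) = -16*I*√5 ≈ -35.777*I)
(Y(6, -4)*((-9 + E/1) - 1*14))*L = ((-4/3*(-4))*((-9 + 7/1) - 1*14))*(-16*I*√5) = (16*((-9 + 7*1) - 14)/3)*(-16*I*√5) = (16*((-9 + 7) - 14)/3)*(-16*I*√5) = (16*(-2 - 14)/3)*(-16*I*√5) = ((16/3)*(-16))*(-16*I*√5) = -(-4096)*I*√5/3 = 4096*I*√5/3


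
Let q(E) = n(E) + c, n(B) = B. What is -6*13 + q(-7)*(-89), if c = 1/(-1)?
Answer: 634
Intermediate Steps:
c = -1
q(E) = -1 + E (q(E) = E - 1 = -1 + E)
-6*13 + q(-7)*(-89) = -6*13 + (-1 - 7)*(-89) = -78 - 8*(-89) = -78 + 712 = 634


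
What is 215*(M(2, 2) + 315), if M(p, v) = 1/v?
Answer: 135665/2 ≈ 67833.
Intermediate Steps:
M(p, v) = 1/v
215*(M(2, 2) + 315) = 215*(1/2 + 315) = 215*(½ + 315) = 215*(631/2) = 135665/2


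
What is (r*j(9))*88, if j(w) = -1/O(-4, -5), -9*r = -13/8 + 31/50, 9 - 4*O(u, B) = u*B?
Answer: 268/75 ≈ 3.5733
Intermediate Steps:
O(u, B) = 9/4 - B*u/4 (O(u, B) = 9/4 - u*B/4 = 9/4 - B*u/4)
r = 67/600 (r = -(-13/8 + 31/50)/9 = -⅑*(-201/200) = 67/600 ≈ 0.11167)
j(w) = 4/11 (j(w) = -1/(9/4 - ¼*(-5)*(-4)) = -1/(9/4 - 5) = -1/(-11/4) = -1*(-4/11) = 4/11)
(r*j(9))*88 = ((67/600)*(4/11))*88 = (67/1650)*88 = 268/75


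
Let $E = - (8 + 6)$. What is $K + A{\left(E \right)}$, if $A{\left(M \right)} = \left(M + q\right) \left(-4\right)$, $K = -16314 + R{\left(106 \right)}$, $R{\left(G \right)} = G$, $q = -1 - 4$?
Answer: $-16132$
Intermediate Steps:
$q = -5$
$E = -14$ ($E = \left(-1\right) 14 = -14$)
$K = -16208$ ($K = -16314 + 106 = -16208$)
$A{\left(M \right)} = 20 - 4 M$ ($A{\left(M \right)} = \left(M - 5\right) \left(-4\right) = \left(-5 + M\right) \left(-4\right) = 20 - 4 M$)
$K + A{\left(E \right)} = -16208 + \left(20 - -56\right) = -16208 + \left(20 + 56\right) = -16208 + 76 = -16132$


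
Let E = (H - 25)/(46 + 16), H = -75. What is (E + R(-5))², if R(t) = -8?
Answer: 88804/961 ≈ 92.408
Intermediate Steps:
E = -50/31 (E = (-75 - 25)/(46 + 16) = -100/62 = -100*1/62 = -50/31 ≈ -1.6129)
(E + R(-5))² = (-50/31 - 8)² = (-298/31)² = 88804/961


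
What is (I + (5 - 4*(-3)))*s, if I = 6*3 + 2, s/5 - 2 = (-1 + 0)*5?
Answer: -555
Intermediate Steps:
s = -15 (s = 10 + 5*((-1 + 0)*5) = 10 + 5*(-1*5) = 10 + 5*(-5) = 10 - 25 = -15)
I = 20 (I = 18 + 2 = 20)
(I + (5 - 4*(-3)))*s = (20 + (5 - 4*(-3)))*(-15) = (20 + (5 + 12))*(-15) = (20 + 17)*(-15) = 37*(-15) = -555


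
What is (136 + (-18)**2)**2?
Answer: 211600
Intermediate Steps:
(136 + (-18)**2)**2 = (136 + 324)**2 = 460**2 = 211600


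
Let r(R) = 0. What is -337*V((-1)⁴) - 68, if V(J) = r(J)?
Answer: -68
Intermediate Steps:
V(J) = 0
-337*V((-1)⁴) - 68 = -337*0 - 68 = 0 - 68 = -68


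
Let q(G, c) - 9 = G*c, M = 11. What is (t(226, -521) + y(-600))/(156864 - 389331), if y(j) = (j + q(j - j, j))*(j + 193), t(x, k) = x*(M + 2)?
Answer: -243475/232467 ≈ -1.0474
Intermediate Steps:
q(G, c) = 9 + G*c
t(x, k) = 13*x (t(x, k) = x*(11 + 2) = x*13 = 13*x)
y(j) = (9 + j)*(193 + j) (y(j) = (j + (9 + (j - j)*j))*(j + 193) = (j + (9 + 0*j))*(193 + j) = (j + (9 + 0))*(193 + j) = (j + 9)*(193 + j) = (9 + j)*(193 + j))
(t(226, -521) + y(-600))/(156864 - 389331) = (13*226 + (1737 + (-600)² + 202*(-600)))/(156864 - 389331) = (2938 + (1737 + 360000 - 121200))/(-232467) = (2938 + 240537)*(-1/232467) = 243475*(-1/232467) = -243475/232467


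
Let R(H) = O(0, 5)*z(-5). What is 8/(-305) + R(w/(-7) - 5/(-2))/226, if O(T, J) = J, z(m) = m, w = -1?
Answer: -9433/68930 ≈ -0.13685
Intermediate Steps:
R(H) = -25 (R(H) = 5*(-5) = -25)
8/(-305) + R(w/(-7) - 5/(-2))/226 = 8/(-305) - 25/226 = 8*(-1/305) - 25*1/226 = -8/305 - 25/226 = -9433/68930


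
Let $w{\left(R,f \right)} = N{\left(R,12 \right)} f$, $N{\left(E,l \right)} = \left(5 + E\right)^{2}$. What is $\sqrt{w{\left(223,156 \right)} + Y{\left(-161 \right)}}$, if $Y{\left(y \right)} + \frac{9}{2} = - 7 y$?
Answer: $\frac{\sqrt{32442506}}{2} \approx 2847.9$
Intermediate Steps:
$Y{\left(y \right)} = - \frac{9}{2} - 7 y$
$w{\left(R,f \right)} = f \left(5 + R\right)^{2}$ ($w{\left(R,f \right)} = \left(5 + R\right)^{2} f = f \left(5 + R\right)^{2}$)
$\sqrt{w{\left(223,156 \right)} + Y{\left(-161 \right)}} = \sqrt{156 \left(5 + 223\right)^{2} - - \frac{2245}{2}} = \sqrt{156 \cdot 228^{2} + \left(- \frac{9}{2} + 1127\right)} = \sqrt{156 \cdot 51984 + \frac{2245}{2}} = \sqrt{8109504 + \frac{2245}{2}} = \sqrt{\frac{16221253}{2}} = \frac{\sqrt{32442506}}{2}$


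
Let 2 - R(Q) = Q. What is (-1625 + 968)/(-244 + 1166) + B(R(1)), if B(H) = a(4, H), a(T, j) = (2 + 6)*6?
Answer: 43599/922 ≈ 47.287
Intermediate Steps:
a(T, j) = 48 (a(T, j) = 8*6 = 48)
R(Q) = 2 - Q
B(H) = 48
(-1625 + 968)/(-244 + 1166) + B(R(1)) = (-1625 + 968)/(-244 + 1166) + 48 = -657/922 + 48 = 43599/922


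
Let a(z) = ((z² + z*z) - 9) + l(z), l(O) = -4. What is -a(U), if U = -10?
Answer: -187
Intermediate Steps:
a(z) = -13 + 2*z² (a(z) = ((z² + z*z) - 9) - 4 = ((z² + z²) - 9) - 4 = (2*z² - 9) - 4 = (-9 + 2*z²) - 4 = -13 + 2*z²)
-a(U) = -(-13 + 2*(-10)²) = -(-13 + 2*100) = -(-13 + 200) = -1*187 = -187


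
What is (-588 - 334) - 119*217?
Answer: -26745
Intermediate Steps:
(-588 - 334) - 119*217 = -922 - 25823 = -26745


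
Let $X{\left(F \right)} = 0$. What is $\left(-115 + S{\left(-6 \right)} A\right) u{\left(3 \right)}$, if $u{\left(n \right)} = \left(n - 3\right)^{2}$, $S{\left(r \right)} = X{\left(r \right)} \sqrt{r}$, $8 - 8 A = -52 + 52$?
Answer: $0$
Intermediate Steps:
$A = 1$ ($A = 1 - \frac{-52 + 52}{8} = 1 - 0 = 1 + 0 = 1$)
$S{\left(r \right)} = 0$ ($S{\left(r \right)} = 0 \sqrt{r} = 0$)
$u{\left(n \right)} = \left(-3 + n\right)^{2}$
$\left(-115 + S{\left(-6 \right)} A\right) u{\left(3 \right)} = \left(-115 + 0 \cdot 1\right) \left(-3 + 3\right)^{2} = \left(-115 + 0\right) 0^{2} = \left(-115\right) 0 = 0$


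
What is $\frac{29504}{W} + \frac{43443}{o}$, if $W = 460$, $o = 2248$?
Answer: $\frac{21577193}{258520} \approx 83.464$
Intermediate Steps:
$\frac{29504}{W} + \frac{43443}{o} = \frac{29504}{460} + \frac{43443}{2248} = 29504 \cdot \frac{1}{460} + 43443 \cdot \frac{1}{2248} = \frac{7376}{115} + \frac{43443}{2248} = \frac{21577193}{258520}$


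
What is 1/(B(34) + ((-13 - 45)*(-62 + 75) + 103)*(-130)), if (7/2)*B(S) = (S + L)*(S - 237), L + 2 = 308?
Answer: 1/64910 ≈ 1.5406e-5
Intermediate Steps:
L = 306 (L = -2 + 308 = 306)
B(S) = 2*(-237 + S)*(306 + S)/7 (B(S) = 2*((S + 306)*(S - 237))/7 = 2*((306 + S)*(-237 + S))/7 = 2*((-237 + S)*(306 + S))/7 = 2*(-237 + S)*(306 + S)/7)
1/(B(34) + ((-13 - 45)*(-62 + 75) + 103)*(-130)) = 1/((-145044/7 + (2/7)*34**2 + (138/7)*34) + ((-13 - 45)*(-62 + 75) + 103)*(-130)) = 1/((-145044/7 + (2/7)*1156 + 4692/7) + (-58*13 + 103)*(-130)) = 1/((-145044/7 + 2312/7 + 4692/7) + (-754 + 103)*(-130)) = 1/(-19720 - 651*(-130)) = 1/(-19720 + 84630) = 1/64910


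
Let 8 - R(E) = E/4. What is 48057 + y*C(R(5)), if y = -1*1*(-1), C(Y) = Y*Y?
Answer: 769641/16 ≈ 48103.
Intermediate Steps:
R(E) = 8 - E/4
C(Y) = Y**2
y = 1 (y = -1*(-1) = 1)
48057 + y*C(R(5)) = 48057 + 1*(8 - 1/4*5)**2 = 48057 + 1*(8 - 5/4)**2 = 48057 + 1*(27/4)**2 = 48057 + 1*(729/16) = 48057 + 729/16 = 769641/16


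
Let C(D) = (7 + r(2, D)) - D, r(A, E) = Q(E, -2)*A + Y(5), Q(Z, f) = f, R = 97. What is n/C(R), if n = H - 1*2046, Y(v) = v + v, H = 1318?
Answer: 26/3 ≈ 8.6667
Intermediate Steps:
Y(v) = 2*v
n = -728 (n = 1318 - 1*2046 = 1318 - 2046 = -728)
r(A, E) = 10 - 2*A (r(A, E) = -2*A + 2*5 = -2*A + 10 = 10 - 2*A)
C(D) = 13 - D (C(D) = (7 + (10 - 2*2)) - D = (7 + (10 - 4)) - D = (7 + 6) - D = 13 - D)
n/C(R) = -728/(13 - 1*97) = -728/(13 - 97) = -728/(-84) = -728*(-1/84) = 26/3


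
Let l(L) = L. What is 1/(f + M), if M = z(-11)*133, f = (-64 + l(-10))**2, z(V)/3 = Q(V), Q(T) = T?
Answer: 1/1087 ≈ 0.00091996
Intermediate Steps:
z(V) = 3*V
f = 5476 (f = (-64 - 10)**2 = (-74)**2 = 5476)
M = -4389 (M = (3*(-11))*133 = -33*133 = -4389)
1/(f + M) = 1/(5476 - 4389) = 1/1087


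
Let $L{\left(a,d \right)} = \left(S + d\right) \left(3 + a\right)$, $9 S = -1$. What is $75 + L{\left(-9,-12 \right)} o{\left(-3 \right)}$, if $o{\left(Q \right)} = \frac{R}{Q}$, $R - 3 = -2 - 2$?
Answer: $\frac{893}{9} \approx 99.222$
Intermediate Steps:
$S = - \frac{1}{9}$ ($S = \frac{1}{9} \left(-1\right) = - \frac{1}{9} \approx -0.11111$)
$R = -1$ ($R = 3 - 4 = -1$)
$L{\left(a,d \right)} = \left(3 + a\right) \left(- \frac{1}{9} + d\right)$ ($L{\left(a,d \right)} = \left(- \frac{1}{9} + d\right) \left(3 + a\right) = \left(3 + a\right) \left(- \frac{1}{9} + d\right)$)
$o{\left(Q \right)} = - \frac{1}{Q}$
$75 + L{\left(-9,-12 \right)} o{\left(-3 \right)} = 75 + \left(- \frac{1}{3} + 3 \left(-12\right) - -1 - -108\right) \left(- \frac{1}{-3}\right) = 75 + \left(- \frac{1}{3} - 36 + 1 + 108\right) \left(\left(-1\right) \left(- \frac{1}{3}\right)\right) = 75 + \frac{218}{3} \cdot \frac{1}{3} = 75 + \frac{218}{9} = \frac{893}{9}$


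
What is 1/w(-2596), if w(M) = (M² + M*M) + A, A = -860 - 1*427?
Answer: 1/13477145 ≈ 7.4200e-8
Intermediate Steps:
A = -1287 (A = -860 - 427 = -1287)
w(M) = -1287 + 2*M² (w(M) = (M² + M*M) - 1287 = (M² + M²) - 1287 = 2*M² - 1287 = -1287 + 2*M²)
1/w(-2596) = 1/(-1287 + 2*(-2596)²) = 1/(-1287 + 2*6739216) = 1/(-1287 + 13478432) = 1/13477145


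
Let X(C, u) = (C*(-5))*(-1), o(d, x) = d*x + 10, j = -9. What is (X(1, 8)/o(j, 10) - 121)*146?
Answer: -141401/8 ≈ -17675.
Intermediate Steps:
o(d, x) = 10 + d*x
X(C, u) = 5*C (X(C, u) = -5*C*(-1) = 5*C)
(X(1, 8)/o(j, 10) - 121)*146 = ((5*1)/(10 - 9*10) - 121)*146 = (5/(10 - 90) - 121)*146 = (5/(-80) - 121)*146 = (5*(-1/80) - 121)*146 = (-1/16 - 121)*146 = -1937/16*146 = -141401/8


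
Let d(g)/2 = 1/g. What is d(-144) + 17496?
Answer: 1259711/72 ≈ 17496.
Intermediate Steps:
d(g) = 2/g
d(-144) + 17496 = 2/(-144) + 17496 = 2*(-1/144) + 17496 = -1/72 + 17496 = 1259711/72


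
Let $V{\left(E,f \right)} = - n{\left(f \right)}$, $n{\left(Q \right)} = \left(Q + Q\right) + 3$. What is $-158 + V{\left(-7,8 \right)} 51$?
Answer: $-1127$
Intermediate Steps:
$n{\left(Q \right)} = 3 + 2 Q$ ($n{\left(Q \right)} = 2 Q + 3 = 3 + 2 Q$)
$V{\left(E,f \right)} = -3 - 2 f$ ($V{\left(E,f \right)} = - (3 + 2 f) = -3 - 2 f$)
$-158 + V{\left(-7,8 \right)} 51 = -158 + \left(-3 - 16\right) 51 = -158 - 969 = -1127$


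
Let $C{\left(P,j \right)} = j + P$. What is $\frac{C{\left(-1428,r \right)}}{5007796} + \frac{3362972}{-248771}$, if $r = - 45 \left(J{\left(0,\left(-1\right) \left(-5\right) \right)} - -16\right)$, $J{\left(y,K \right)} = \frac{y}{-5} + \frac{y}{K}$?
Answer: $- \frac{4210403022455}{311448604679} \approx -13.519$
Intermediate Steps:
$J{\left(y,K \right)} = - \frac{y}{5} + \frac{y}{K}$ ($J{\left(y,K \right)} = y \left(- \frac{1}{5}\right) + \frac{y}{K} = - \frac{y}{5} + \frac{y}{K}$)
$r = -720$ ($r = - 45 \left(\left(\left(- \frac{1}{5}\right) 0 + \frac{0}{\left(-1\right) \left(-5\right)}\right) - -16\right) = - 45 \left(\left(0 + \frac{0}{5}\right) + 16\right) = - 45 \left(\left(0 + 0 \cdot \frac{1}{5}\right) + 16\right) = - 45 \left(\left(0 + 0\right) + 16\right) = - 45 \left(0 + 16\right) = \left(-45\right) 16 = -720$)
$C{\left(P,j \right)} = P + j$
$\frac{C{\left(-1428,r \right)}}{5007796} + \frac{3362972}{-248771} = \frac{-1428 - 720}{5007796} + \frac{3362972}{-248771} = \left(-2148\right) \frac{1}{5007796} + 3362972 \left(- \frac{1}{248771}\right) = - \frac{537}{1251949} - \frac{3362972}{248771} = - \frac{4210403022455}{311448604679}$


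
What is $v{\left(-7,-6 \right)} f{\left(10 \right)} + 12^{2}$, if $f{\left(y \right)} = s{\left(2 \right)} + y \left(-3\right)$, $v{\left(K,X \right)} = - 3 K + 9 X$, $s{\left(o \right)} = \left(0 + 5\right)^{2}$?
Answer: $309$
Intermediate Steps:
$s{\left(o \right)} = 25$ ($s{\left(o \right)} = 5^{2} = 25$)
$f{\left(y \right)} = 25 - 3 y$ ($f{\left(y \right)} = 25 + y \left(-3\right) = 25 - 3 y$)
$v{\left(-7,-6 \right)} f{\left(10 \right)} + 12^{2} = \left(\left(-3\right) \left(-7\right) + 9 \left(-6\right)\right) \left(25 - 30\right) + 12^{2} = \left(21 - 54\right) \left(25 - 30\right) + 144 = \left(-33\right) \left(-5\right) + 144 = 165 + 144 = 309$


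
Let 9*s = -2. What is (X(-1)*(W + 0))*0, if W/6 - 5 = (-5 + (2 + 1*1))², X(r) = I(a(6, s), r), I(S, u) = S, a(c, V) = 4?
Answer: 0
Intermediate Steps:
s = -2/9 (s = (⅑)*(-2) = -2/9 ≈ -0.22222)
X(r) = 4
W = 54 (W = 30 + 6*(-5 + (2 + 1*1))² = 30 + 6*(-5 + (2 + 1))² = 30 + 6*(-5 + 3)² = 30 + 6*(-2)² = 30 + 6*4 = 30 + 24 = 54)
(X(-1)*(W + 0))*0 = (4*(54 + 0))*0 = (4*54)*0 = 216*0 = 0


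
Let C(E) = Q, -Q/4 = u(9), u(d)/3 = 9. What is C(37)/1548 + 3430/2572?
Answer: 69887/55298 ≈ 1.2638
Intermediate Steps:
u(d) = 27 (u(d) = 3*9 = 27)
Q = -108 (Q = -4*27 = -108)
C(E) = -108
C(37)/1548 + 3430/2572 = -108/1548 + 3430/2572 = -108*1/1548 + 3430*(1/2572) = -3/43 + 1715/1286 = 69887/55298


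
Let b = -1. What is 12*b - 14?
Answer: -26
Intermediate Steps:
12*b - 14 = 12*(-1) - 14 = -12 - 14 = -26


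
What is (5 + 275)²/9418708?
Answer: 19600/2354677 ≈ 0.0083239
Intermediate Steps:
(5 + 275)²/9418708 = 280²*(1/9418708) = 78400*(1/9418708) = 19600/2354677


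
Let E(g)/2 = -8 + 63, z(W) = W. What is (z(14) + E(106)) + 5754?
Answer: 5878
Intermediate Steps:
E(g) = 110 (E(g) = 2*(-8 + 63) = 2*55 = 110)
(z(14) + E(106)) + 5754 = (14 + 110) + 5754 = 124 + 5754 = 5878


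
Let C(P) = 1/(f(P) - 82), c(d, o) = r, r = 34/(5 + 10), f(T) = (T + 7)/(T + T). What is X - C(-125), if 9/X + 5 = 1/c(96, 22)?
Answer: -3099071/1579605 ≈ -1.9619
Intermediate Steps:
f(T) = (7 + T)/(2*T) (f(T) = (7 + T)/((2*T)) = (7 + T)*(1/(2*T)) = (7 + T)/(2*T))
r = 34/15 ≈ 2.2667
c(d, o) = 34/15
C(P) = 1/(-82 + (7 + P)/(2*P)) (C(P) = 1/((7 + P)/(2*P) - 82) = 1/(-82 + (7 + P)/(2*P)))
X = -306/155 (X = 9/(-5 + 1/(34/15)) = 9/(-5 + 15/34) = 9/(-155/34) = 9*(-34/155) = -306/155 ≈ -1.9742)
X - C(-125) = -306/155 - (-2)*(-125)/(-7 + 163*(-125)) = -306/155 - (-2)*(-125)/(-7 - 20375) = -306/155 - (-2)*(-125)/(-20382) = -306/155 - (-2)*(-125)*(-1)/20382 = -306/155 - 1*(-125/10191) = -306/155 + 125/10191 = -3099071/1579605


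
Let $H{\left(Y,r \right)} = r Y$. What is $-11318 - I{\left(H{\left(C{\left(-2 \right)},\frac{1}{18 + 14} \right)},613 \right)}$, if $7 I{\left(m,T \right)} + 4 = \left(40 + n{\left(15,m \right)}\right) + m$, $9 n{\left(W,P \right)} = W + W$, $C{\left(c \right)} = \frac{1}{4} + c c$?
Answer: $- \frac{4348277}{384} \approx -11324.0$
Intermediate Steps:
$C{\left(c \right)} = \frac{1}{4} + c^{2}$
$H{\left(Y,r \right)} = Y r$
$n{\left(W,P \right)} = \frac{2 W}{9}$ ($n{\left(W,P \right)} = \frac{W + W}{9} = \frac{2 W}{9}$)
$I{\left(m,T \right)} = \frac{118}{21} + \frac{m}{7}$ ($I{\left(m,T \right)} = - \frac{4}{7} + \frac{\left(40 + \frac{2}{9} \cdot 15\right) + m}{7} = - \frac{4}{7} + \frac{\left(40 + \frac{10}{3}\right) + m}{7} = - \frac{4}{7} + \frac{\frac{130}{3} + m}{7} = - \frac{4}{7} + \left(\frac{130}{21} + \frac{m}{7}\right) = \frac{118}{21} + \frac{m}{7}$)
$-11318 - I{\left(H{\left(C{\left(-2 \right)},\frac{1}{18 + 14} \right)},613 \right)} = -11318 - \left(\frac{118}{21} + \frac{\left(\frac{1}{4} + \left(-2\right)^{2}\right) \frac{1}{18 + 14}}{7}\right) = -11318 - \left(\frac{118}{21} + \frac{\left(\frac{1}{4} + 4\right) \frac{1}{32}}{7}\right) = -11318 - \left(\frac{118}{21} + \frac{\frac{17}{4} \cdot \frac{1}{32}}{7}\right) = -11318 - \left(\frac{118}{21} + \frac{1}{7} \cdot \frac{17}{128}\right) = -11318 - \left(\frac{118}{21} + \frac{17}{896}\right) = -11318 - \frac{2165}{384} = - \frac{4348277}{384}$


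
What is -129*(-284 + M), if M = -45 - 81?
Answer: 52890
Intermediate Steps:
M = -126
-129*(-284 + M) = -129*(-284 - 126) = -129*(-410) = 52890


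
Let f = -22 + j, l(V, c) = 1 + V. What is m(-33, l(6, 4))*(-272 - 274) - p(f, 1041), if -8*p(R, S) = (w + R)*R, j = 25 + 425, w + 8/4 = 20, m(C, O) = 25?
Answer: 10211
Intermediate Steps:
w = 18 (w = -2 + 20 = 18)
j = 450
f = 428 (f = -22 + 450 = 428)
p(R, S) = -R*(18 + R)/8 (p(R, S) = -(18 + R)*R/8 = -R*(18 + R)/8)
m(-33, l(6, 4))*(-272 - 274) - p(f, 1041) = 25*(-272 - 274) - (-1)*428*(18 + 428)/8 = 25*(-546) - (-1)*428*446/8 = -13650 - 1*(-23861) = -13650 + 23861 = 10211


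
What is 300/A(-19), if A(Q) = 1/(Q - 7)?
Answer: -7800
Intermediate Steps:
A(Q) = 1/(-7 + Q)
300/A(-19) = 300/(1/(-7 - 19)) = 300/(1/(-26)) = 300/(-1/26) = 300*(-26) = -7800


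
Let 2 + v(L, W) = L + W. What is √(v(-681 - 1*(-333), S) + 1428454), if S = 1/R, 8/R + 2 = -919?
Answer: √22847822/4 ≈ 1195.0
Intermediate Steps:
R = -8/921 (R = 8/(-2 - 919) = 8/(-921) = 8*(-1/921) = -8/921 ≈ -0.0086862)
S = -921/8 (S = 1/(-8/921) = -921/8 ≈ -115.13)
v(L, W) = -2 + L + W (v(L, W) = -2 + (L + W) = -2 + L + W)
√(v(-681 - 1*(-333), S) + 1428454) = √((-2 + (-681 - 1*(-333)) - 921/8) + 1428454) = √((-2 + (-681 + 333) - 921/8) + 1428454) = √((-2 - 348 - 921/8) + 1428454) = √(-3721/8 + 1428454) = √(11423911/8) = √22847822/4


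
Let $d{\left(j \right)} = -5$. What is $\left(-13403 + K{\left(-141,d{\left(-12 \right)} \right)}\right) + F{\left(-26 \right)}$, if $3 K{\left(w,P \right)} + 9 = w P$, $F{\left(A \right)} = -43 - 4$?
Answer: $-13218$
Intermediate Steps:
$F{\left(A \right)} = -47$
$K{\left(w,P \right)} = -3 + \frac{P w}{3}$ ($K{\left(w,P \right)} = -3 + \frac{w P}{3} = -3 + \frac{P w}{3}$)
$\left(-13403 + K{\left(-141,d{\left(-12 \right)} \right)}\right) + F{\left(-26 \right)} = \left(-13403 - \left(3 + \frac{5}{3} \left(-141\right)\right)\right) - 47 = \left(-13403 + \left(-3 + 235\right)\right) - 47 = \left(-13403 + 232\right) - 47 = -13171 - 47 = -13218$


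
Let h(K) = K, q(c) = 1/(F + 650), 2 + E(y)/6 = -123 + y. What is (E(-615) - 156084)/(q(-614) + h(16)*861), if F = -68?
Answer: -7186536/616741 ≈ -11.652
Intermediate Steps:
E(y) = -750 + 6*y (E(y) = -12 + 6*(-123 + y) = -12 + (-738 + 6*y) = -750 + 6*y)
q(c) = 1/582 (q(c) = 1/(-68 + 650) = 1/582)
(E(-615) - 156084)/(q(-614) + h(16)*861) = ((-750 + 6*(-615)) - 156084)/(1/582 + 16*861) = ((-750 - 3690) - 156084)/(1/582 + 13776) = (-4440 - 156084)/(8017633/582) = -160524*582/8017633 = -7186536/616741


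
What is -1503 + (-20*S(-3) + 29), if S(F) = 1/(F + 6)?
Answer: -4442/3 ≈ -1480.7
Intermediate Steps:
S(F) = 1/(6 + F)
-1503 + (-20*S(-3) + 29) = -1503 + (-20/(6 - 3) + 29) = -1503 + (-20/3 + 29) = -1503 + 67/3 = -4442/3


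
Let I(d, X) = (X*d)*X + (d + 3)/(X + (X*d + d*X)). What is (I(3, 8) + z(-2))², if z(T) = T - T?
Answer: 28933641/784 ≈ 36905.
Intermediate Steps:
z(T) = 0
I(d, X) = d*X² + (3 + d)/(X + 2*X*d) (I(d, X) = d*X² + (3 + d)/(X + (X*d + X*d)) = d*X² + (3 + d)/(X + 2*X*d))
(I(3, 8) + z(-2))² = ((3 + 3 + 3*8³ + 2*8³*3²)/(8*(1 + 2*3)) + 0)² = ((3 + 3 + 3*512 + 2*512*9)/(8*(1 + 6)) + 0)² = ((⅛)*(3 + 3 + 1536 + 9216)/7 + 0)² = ((⅛)*(⅐)*10758 + 0)² = (5379/28 + 0)² = (5379/28)² = 28933641/784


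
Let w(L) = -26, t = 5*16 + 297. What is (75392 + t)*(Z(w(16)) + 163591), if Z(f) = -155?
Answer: 12383382284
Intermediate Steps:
t = 377 (t = 80 + 297 = 377)
(75392 + t)*(Z(w(16)) + 163591) = (75392 + 377)*(-155 + 163591) = 75769*163436 = 12383382284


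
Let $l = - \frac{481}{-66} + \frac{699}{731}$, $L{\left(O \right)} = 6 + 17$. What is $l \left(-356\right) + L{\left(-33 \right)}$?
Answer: $- \frac{70243781}{24123} \approx -2911.9$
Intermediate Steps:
$L{\left(O \right)} = 23$
$l = \frac{397745}{48246}$ ($l = \left(-481\right) \left(- \frac{1}{66}\right) + 699 \cdot \frac{1}{731} = \frac{481}{66} + \frac{699}{731} = \frac{397745}{48246} \approx 8.2441$)
$l \left(-356\right) + L{\left(-33 \right)} = \frac{397745}{48246} \left(-356\right) + 23 = - \frac{70798610}{24123} + 23 = - \frac{70243781}{24123}$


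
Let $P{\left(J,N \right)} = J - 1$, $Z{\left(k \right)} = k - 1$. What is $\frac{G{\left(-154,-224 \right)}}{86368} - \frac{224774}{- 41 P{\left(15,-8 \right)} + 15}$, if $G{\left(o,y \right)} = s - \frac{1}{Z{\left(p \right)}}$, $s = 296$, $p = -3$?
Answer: $\frac{77653785743}{193118848} \approx 402.1$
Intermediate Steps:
$Z{\left(k \right)} = -1 + k$
$P{\left(J,N \right)} = -1 + J$ ($P{\left(J,N \right)} = J - 1 = -1 + J$)
$G{\left(o,y \right)} = \frac{1185}{4}$ ($G{\left(o,y \right)} = 296 - \frac{1}{-1 - 3} = 296 - \frac{1}{-4} = 296 - - \frac{1}{4} = 296 + \frac{1}{4} = \frac{1185}{4}$)
$\frac{G{\left(-154,-224 \right)}}{86368} - \frac{224774}{- 41 P{\left(15,-8 \right)} + 15} = \frac{1185}{4 \cdot 86368} - \frac{224774}{- 41 \left(-1 + 15\right) + 15} = \frac{1185}{4} \cdot \frac{1}{86368} - \frac{224774}{\left(-41\right) 14 + 15} = \frac{1185}{345472} - \frac{224774}{-574 + 15} = \frac{1185}{345472} - \frac{224774}{-559} = \frac{1185}{345472} - - \frac{224774}{559} = \frac{1185}{345472} + \frac{224774}{559} = \frac{77653785743}{193118848}$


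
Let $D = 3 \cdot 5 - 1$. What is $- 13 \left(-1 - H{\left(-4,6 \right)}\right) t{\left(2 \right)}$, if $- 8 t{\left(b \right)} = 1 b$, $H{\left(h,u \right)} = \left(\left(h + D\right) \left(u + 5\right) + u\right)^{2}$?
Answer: $- \frac{174941}{4} \approx -43735.0$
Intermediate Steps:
$D = 14$ ($D = 15 - 1 = 14$)
$H{\left(h,u \right)} = \left(u + \left(5 + u\right) \left(14 + h\right)\right)^{2}$ ($H{\left(h,u \right)} = \left(\left(h + 14\right) \left(u + 5\right) + u\right)^{2} = \left(\left(14 + h\right) \left(5 + u\right) + u\right)^{2} = \left(\left(5 + u\right) \left(14 + h\right) + u\right)^{2} = \left(u + \left(5 + u\right) \left(14 + h\right)\right)^{2}$)
$t{\left(b \right)} = - \frac{b}{8}$ ($t{\left(b \right)} = - \frac{1 b}{8} = - \frac{b}{8}$)
$- 13 \left(-1 - H{\left(-4,6 \right)}\right) t{\left(2 \right)} = - 13 \left(-1 - \left(70 + 5 \left(-4\right) + 15 \cdot 6 - 24\right)^{2}\right) \left(\left(- \frac{1}{8}\right) 2\right) = - 13 \left(-1 - \left(70 - 20 + 90 - 24\right)^{2}\right) \left(- \frac{1}{4}\right) = - 13 \left(-1 - 116^{2}\right) \left(- \frac{1}{4}\right) = - 13 \left(-1 - 13456\right) \left(- \frac{1}{4}\right) = \left(-13\right) \left(-13457\right) \left(- \frac{1}{4}\right) = 174941 \left(- \frac{1}{4}\right) = - \frac{174941}{4}$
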